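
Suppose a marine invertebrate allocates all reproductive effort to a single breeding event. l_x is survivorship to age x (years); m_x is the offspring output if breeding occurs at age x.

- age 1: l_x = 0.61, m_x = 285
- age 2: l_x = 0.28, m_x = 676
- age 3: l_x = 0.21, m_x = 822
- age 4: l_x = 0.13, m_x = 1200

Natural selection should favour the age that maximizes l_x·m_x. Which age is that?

2

Expected offspring if breeding at age x = l_x × m_x:
  age 1: 0.61 × 285 = 173.850
  age 2: 0.28 × 676 = 189.280
  age 3: 0.21 × 822 = 172.620
  age 4: 0.13 × 1200 = 156.000
Maximum at age 2 (189.280).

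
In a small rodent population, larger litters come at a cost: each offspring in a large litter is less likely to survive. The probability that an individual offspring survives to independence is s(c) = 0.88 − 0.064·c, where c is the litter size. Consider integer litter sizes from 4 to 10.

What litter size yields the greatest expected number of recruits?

7

Expected recruits = c × s(c):
  c=4: 4 × 0.624 = 2.496
  c=5: 5 × 0.560 = 2.800
  c=6: 6 × 0.496 = 2.976
  c=7: 7 × 0.432 = 3.024
  c=8: 8 × 0.368 = 2.944
  c=9: 9 × 0.304 = 2.736
  c=10: 10 × 0.240 = 2.400
Maximum at c = 7 (3.024 recruits).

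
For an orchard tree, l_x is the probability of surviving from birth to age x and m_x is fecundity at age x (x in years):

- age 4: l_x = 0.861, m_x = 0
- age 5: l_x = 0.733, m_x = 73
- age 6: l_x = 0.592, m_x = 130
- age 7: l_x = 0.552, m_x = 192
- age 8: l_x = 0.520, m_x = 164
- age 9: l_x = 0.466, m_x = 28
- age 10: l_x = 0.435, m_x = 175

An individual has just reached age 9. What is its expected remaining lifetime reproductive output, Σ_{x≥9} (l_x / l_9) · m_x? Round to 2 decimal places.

191.36

l_9 = 0.466. Conditional survival from age 9 to x is l_x / l_9.
  x=9: (0.466/0.466) × 28 = 28.0000
  x=10: (0.435/0.466) × 175 = 163.3584
Sum = 28.0000 + 163.3584 = 191.3584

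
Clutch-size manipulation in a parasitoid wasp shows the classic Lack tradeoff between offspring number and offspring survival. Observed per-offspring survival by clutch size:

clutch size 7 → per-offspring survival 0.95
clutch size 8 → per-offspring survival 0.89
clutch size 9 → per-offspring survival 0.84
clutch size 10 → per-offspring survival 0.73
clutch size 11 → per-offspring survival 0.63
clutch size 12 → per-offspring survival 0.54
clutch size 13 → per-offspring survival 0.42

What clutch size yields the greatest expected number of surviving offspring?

9

Expected surviving offspring = c × s(c):
  c=7: 7 × 0.95 = 6.650
  c=8: 8 × 0.89 = 7.120
  c=9: 9 × 0.84 = 7.560
  c=10: 10 × 0.73 = 7.300
  c=11: 11 × 0.63 = 6.930
  c=12: 12 × 0.54 = 6.480
  c=13: 13 × 0.42 = 5.460
Maximum at c = 9 (7.560 surviving offspring).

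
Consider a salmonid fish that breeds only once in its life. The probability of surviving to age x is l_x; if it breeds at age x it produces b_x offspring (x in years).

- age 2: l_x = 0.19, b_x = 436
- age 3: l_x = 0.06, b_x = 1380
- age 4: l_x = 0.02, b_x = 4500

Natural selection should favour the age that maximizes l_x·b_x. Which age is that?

4

Expected offspring if breeding at age x = l_x × b_x:
  age 2: 0.19 × 436 = 82.840
  age 3: 0.06 × 1380 = 82.800
  age 4: 0.02 × 4500 = 90.000
Maximum at age 4 (90.000).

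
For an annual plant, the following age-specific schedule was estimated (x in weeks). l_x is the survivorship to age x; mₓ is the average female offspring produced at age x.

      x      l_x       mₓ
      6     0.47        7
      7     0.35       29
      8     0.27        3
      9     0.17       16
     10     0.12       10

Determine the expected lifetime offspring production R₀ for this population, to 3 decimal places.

18.170

R₀ = Σ l_x mₓ:
  age 6: 0.47 × 7 = 3.2900
  age 7: 0.35 × 29 = 10.1500
  age 8: 0.27 × 3 = 0.8100
  age 9: 0.17 × 16 = 2.7200
  age 10: 0.12 × 10 = 1.2000
R₀ = 3.2900 + 10.1500 + 0.8100 + 2.7200 + 1.2000 = 18.1700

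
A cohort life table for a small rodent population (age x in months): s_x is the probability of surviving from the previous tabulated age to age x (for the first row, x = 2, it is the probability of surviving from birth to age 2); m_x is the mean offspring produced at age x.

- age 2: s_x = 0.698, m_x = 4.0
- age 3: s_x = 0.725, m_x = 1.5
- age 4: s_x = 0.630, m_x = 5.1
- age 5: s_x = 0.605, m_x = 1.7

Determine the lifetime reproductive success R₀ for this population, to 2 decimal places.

5.50

Survivorship from birth: l_x = s_2·s_3·…·s_x.
  l_2 = 0.69800
  l_3 = 0.50605
  l_4 = 0.31881
  l_5 = 0.19288
R₀ = Σ l_x m_x:
  age 2: 0.69800 × 4.0 = 2.7920
  age 3: 0.50605 × 1.5 = 0.7591
  age 4: 0.31881 × 5.1 = 1.6259
  age 5: 0.19288 × 1.7 = 0.3279
R₀ = 2.7920 + 0.7591 + 1.6259 + 0.3279 = 5.5049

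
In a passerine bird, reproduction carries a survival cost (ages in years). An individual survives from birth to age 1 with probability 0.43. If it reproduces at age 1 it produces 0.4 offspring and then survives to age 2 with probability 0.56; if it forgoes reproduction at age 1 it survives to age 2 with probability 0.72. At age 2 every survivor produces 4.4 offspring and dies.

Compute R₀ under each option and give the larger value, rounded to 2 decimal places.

breed at age 1: R₀ = 0.43 × (0.4 + 0.56 × 4.4) = 0.43 × 2.8640 = 1.2315
delay to age 2: R₀ = 0.43 × (0.72 × 4.4) = 0.43 × 3.1680 = 1.3622
Higher: delay to age 2 (1.3622).

1.36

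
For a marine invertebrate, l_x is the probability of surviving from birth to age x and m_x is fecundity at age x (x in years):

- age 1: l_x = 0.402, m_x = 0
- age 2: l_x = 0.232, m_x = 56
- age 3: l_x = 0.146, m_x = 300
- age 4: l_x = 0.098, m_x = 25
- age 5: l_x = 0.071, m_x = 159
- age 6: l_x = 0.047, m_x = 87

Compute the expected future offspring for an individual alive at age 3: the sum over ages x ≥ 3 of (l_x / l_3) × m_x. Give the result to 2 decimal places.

l_3 = 0.146. Conditional survival from age 3 to x is l_x / l_3.
  x=3: (0.146/0.146) × 300 = 300.0000
  x=4: (0.098/0.146) × 25 = 16.7808
  x=5: (0.071/0.146) × 159 = 77.3219
  x=6: (0.047/0.146) × 87 = 28.0068
Sum = 300.0000 + 16.7808 + 77.3219 + 28.0068 = 422.1096

422.11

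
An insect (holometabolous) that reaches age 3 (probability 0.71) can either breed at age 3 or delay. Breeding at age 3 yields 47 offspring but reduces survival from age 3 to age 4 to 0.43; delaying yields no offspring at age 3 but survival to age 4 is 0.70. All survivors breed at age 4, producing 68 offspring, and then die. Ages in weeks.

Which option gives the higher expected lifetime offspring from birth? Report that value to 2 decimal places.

54.13

breed at age 3: R₀ = 0.71 × (47 + 0.43 × 68) = 0.71 × 76.2400 = 54.1304
delay to age 4: R₀ = 0.71 × (0.70 × 68) = 0.71 × 47.6000 = 33.7960
Higher: breed at age 3 (54.1304).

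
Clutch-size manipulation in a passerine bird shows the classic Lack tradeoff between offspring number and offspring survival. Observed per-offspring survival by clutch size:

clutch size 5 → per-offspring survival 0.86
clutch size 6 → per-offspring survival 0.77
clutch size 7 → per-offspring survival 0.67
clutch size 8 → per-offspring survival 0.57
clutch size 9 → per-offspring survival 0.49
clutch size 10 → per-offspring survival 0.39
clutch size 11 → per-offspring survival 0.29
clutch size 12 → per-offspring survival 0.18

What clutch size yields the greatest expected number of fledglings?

7

Expected fledglings = c × s(c):
  c=5: 5 × 0.86 = 4.300
  c=6: 6 × 0.77 = 4.620
  c=7: 7 × 0.67 = 4.690
  c=8: 8 × 0.57 = 4.560
  c=9: 9 × 0.49 = 4.410
  c=10: 10 × 0.39 = 3.900
  c=11: 11 × 0.29 = 3.190
  c=12: 12 × 0.18 = 2.160
Maximum at c = 7 (4.690 fledglings).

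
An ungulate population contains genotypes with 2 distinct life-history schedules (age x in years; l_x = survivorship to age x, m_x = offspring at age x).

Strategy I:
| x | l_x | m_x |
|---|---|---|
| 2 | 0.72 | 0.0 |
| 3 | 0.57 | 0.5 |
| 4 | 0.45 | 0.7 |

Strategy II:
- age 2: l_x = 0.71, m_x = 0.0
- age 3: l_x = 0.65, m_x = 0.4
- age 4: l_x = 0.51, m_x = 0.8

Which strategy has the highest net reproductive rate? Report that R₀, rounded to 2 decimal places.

Strategy I: R₀ = 0.72×0.0 + 0.57×0.5 + 0.45×0.7 = 0.6000
Strategy II: R₀ = 0.71×0.0 + 0.65×0.4 + 0.51×0.8 = 0.6680
Highest R₀: strategy II with 0.6680.

0.67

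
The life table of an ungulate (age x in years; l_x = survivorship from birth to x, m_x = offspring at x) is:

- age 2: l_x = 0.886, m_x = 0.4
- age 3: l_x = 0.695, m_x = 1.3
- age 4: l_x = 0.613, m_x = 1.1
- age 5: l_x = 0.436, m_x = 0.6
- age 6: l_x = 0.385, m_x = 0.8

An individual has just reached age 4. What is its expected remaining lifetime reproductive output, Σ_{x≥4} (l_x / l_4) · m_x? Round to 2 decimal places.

l_4 = 0.613. Conditional survival from age 4 to x is l_x / l_4.
  x=4: (0.613/0.613) × 1.1 = 1.1000
  x=5: (0.436/0.613) × 0.6 = 0.4268
  x=6: (0.385/0.613) × 0.8 = 0.5024
Sum = 1.1000 + 0.4268 + 0.5024 = 2.0292

2.03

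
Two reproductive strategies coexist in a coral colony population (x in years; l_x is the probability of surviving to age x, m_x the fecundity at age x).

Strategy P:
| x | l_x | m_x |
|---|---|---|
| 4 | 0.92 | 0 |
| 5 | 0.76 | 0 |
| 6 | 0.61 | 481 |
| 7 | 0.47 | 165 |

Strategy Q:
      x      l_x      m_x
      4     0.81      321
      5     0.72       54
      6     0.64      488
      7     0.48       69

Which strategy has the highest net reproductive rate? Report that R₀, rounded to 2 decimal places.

644.33

Strategy P: R₀ = 0.92×0 + 0.76×0 + 0.61×481 + 0.47×165 = 370.9600
Strategy Q: R₀ = 0.81×321 + 0.72×54 + 0.64×488 + 0.48×69 = 644.3300
Highest R₀: strategy Q with 644.3300.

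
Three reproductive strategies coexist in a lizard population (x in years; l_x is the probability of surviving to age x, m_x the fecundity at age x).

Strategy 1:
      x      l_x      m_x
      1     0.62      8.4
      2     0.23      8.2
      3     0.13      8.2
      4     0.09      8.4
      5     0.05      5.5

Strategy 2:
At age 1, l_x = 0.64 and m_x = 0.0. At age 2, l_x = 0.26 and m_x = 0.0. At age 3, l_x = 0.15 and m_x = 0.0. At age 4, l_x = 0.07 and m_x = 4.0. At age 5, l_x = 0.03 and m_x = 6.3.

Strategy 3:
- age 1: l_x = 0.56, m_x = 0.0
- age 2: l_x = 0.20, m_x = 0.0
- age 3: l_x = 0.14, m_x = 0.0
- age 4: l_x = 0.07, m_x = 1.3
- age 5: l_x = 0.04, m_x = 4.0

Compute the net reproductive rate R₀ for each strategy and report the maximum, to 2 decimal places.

9.19

Strategy 1: R₀ = 0.62×8.4 + 0.23×8.2 + 0.13×8.2 + 0.09×8.4 + 0.05×5.5 = 9.1910
Strategy 2: R₀ = 0.64×0.0 + 0.26×0.0 + 0.15×0.0 + 0.07×4.0 + 0.03×6.3 = 0.4690
Strategy 3: R₀ = 0.56×0.0 + 0.20×0.0 + 0.14×0.0 + 0.07×1.3 + 0.04×4.0 = 0.2510
Highest R₀: strategy 1 with 9.1910.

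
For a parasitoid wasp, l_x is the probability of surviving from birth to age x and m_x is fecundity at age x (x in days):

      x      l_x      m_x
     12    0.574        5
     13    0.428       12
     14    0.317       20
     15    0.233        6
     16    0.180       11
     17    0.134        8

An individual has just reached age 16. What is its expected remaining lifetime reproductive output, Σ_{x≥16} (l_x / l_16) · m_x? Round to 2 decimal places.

l_16 = 0.180. Conditional survival from age 16 to x is l_x / l_16.
  x=16: (0.180/0.180) × 11 = 11.0000
  x=17: (0.134/0.180) × 8 = 5.9556
Sum = 11.0000 + 5.9556 = 16.9556

16.96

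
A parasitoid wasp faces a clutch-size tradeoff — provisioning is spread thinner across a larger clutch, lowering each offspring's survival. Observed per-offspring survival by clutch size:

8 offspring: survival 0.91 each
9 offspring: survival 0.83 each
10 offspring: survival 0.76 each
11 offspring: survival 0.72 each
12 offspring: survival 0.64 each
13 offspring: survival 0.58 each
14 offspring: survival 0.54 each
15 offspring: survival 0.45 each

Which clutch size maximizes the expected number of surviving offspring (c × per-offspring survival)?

11

Expected surviving offspring = c × s(c):
  c=8: 8 × 0.91 = 7.280
  c=9: 9 × 0.83 = 7.470
  c=10: 10 × 0.76 = 7.600
  c=11: 11 × 0.72 = 7.920
  c=12: 12 × 0.64 = 7.680
  c=13: 13 × 0.58 = 7.540
  c=14: 14 × 0.54 = 7.560
  c=15: 15 × 0.45 = 6.750
Maximum at c = 11 (7.920 surviving offspring).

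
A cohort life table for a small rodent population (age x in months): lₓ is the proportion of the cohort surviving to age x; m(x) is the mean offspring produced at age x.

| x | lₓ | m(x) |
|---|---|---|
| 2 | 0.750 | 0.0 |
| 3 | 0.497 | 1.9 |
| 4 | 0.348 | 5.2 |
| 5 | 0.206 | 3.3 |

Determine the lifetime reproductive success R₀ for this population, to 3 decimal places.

3.434

R₀ = Σ lₓ m(x):
  age 2: 0.750 × 0.0 = 0.0000
  age 3: 0.497 × 1.9 = 0.9443
  age 4: 0.348 × 5.2 = 1.8096
  age 5: 0.206 × 3.3 = 0.6798
R₀ = 0.0000 + 0.9443 + 1.8096 + 0.6798 = 3.4337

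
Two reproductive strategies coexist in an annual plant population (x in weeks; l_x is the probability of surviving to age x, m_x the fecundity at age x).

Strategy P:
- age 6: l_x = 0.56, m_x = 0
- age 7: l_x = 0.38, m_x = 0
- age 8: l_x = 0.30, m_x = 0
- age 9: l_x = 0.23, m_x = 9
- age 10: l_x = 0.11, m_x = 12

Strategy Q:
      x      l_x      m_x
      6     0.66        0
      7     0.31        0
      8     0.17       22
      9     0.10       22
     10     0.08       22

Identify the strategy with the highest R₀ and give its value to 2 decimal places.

Strategy P: R₀ = 0.56×0 + 0.38×0 + 0.30×0 + 0.23×9 + 0.11×12 = 3.3900
Strategy Q: R₀ = 0.66×0 + 0.31×0 + 0.17×22 + 0.10×22 + 0.08×22 = 7.7000
Highest R₀: strategy Q with 7.7000.

7.70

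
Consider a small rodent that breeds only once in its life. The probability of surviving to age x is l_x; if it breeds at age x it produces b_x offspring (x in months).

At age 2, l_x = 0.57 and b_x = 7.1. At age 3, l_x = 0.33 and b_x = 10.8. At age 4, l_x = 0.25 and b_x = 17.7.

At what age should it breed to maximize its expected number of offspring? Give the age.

4

Expected offspring if breeding at age x = l_x × b_x:
  age 2: 0.57 × 7.1 = 4.047
  age 3: 0.33 × 10.8 = 3.564
  age 4: 0.25 × 17.7 = 4.425
Maximum at age 4 (4.425).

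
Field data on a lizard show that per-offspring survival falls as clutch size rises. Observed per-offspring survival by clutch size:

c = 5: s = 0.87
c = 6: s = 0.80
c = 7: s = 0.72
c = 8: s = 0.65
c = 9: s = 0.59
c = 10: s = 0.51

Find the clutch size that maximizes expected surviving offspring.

9

Expected surviving offspring = c × s(c):
  c=5: 5 × 0.87 = 4.350
  c=6: 6 × 0.80 = 4.800
  c=7: 7 × 0.72 = 5.040
  c=8: 8 × 0.65 = 5.200
  c=9: 9 × 0.59 = 5.310
  c=10: 10 × 0.51 = 5.100
Maximum at c = 9 (5.310 surviving offspring).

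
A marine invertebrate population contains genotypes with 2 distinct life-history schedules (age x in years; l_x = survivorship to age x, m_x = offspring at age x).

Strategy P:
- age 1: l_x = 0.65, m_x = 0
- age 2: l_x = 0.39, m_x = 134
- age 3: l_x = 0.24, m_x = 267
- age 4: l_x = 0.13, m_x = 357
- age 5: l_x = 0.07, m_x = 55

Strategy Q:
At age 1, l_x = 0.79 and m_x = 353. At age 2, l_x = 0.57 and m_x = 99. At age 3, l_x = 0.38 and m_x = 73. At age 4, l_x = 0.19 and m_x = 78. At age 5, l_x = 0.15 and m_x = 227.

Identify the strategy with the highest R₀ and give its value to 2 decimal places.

Strategy P: R₀ = 0.65×0 + 0.39×134 + 0.24×267 + 0.13×357 + 0.07×55 = 166.6000
Strategy Q: R₀ = 0.79×353 + 0.57×99 + 0.38×73 + 0.19×78 + 0.15×227 = 411.9100
Highest R₀: strategy Q with 411.9100.

411.91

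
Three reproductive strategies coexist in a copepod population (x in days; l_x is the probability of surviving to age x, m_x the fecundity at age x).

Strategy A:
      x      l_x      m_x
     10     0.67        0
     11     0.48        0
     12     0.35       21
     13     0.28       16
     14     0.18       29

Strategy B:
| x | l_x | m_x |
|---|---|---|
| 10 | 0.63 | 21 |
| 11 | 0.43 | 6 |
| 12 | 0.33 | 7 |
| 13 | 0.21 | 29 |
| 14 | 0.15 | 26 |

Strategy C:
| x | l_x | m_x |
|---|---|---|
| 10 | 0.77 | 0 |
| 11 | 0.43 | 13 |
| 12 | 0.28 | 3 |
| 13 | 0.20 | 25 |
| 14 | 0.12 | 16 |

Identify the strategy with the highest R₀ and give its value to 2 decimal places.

28.11

Strategy A: R₀ = 0.67×0 + 0.48×0 + 0.35×21 + 0.28×16 + 0.18×29 = 17.0500
Strategy B: R₀ = 0.63×21 + 0.43×6 + 0.33×7 + 0.21×29 + 0.15×26 = 28.1100
Strategy C: R₀ = 0.77×0 + 0.43×13 + 0.28×3 + 0.20×25 + 0.12×16 = 13.3500
Highest R₀: strategy B with 28.1100.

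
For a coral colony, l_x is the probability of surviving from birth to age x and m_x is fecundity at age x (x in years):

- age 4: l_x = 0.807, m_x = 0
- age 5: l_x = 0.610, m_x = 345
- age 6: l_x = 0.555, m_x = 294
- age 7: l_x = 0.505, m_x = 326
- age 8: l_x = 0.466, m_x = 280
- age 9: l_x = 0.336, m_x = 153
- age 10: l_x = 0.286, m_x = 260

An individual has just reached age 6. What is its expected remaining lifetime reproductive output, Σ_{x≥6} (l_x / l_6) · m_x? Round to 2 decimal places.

1052.34

l_6 = 0.555. Conditional survival from age 6 to x is l_x / l_6.
  x=6: (0.555/0.555) × 294 = 294.0000
  x=7: (0.505/0.555) × 326 = 296.6306
  x=8: (0.466/0.555) × 280 = 235.0991
  x=9: (0.336/0.555) × 153 = 92.6270
  x=10: (0.286/0.555) × 260 = 133.9820
Sum = 294.0000 + 296.6306 + 235.0991 + 92.6270 + 133.9820 = 1052.3387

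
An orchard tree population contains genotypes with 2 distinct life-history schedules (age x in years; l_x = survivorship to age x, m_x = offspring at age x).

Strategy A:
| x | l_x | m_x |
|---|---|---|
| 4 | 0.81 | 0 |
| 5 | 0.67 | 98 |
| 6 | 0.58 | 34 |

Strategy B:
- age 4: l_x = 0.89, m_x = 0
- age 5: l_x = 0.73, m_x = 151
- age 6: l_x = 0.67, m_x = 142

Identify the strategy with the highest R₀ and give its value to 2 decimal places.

205.37

Strategy A: R₀ = 0.81×0 + 0.67×98 + 0.58×34 = 85.3800
Strategy B: R₀ = 0.89×0 + 0.73×151 + 0.67×142 = 205.3700
Highest R₀: strategy B with 205.3700.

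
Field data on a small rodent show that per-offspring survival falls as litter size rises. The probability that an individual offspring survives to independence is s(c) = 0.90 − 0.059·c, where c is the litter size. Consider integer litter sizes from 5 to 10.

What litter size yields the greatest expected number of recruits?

8

Expected recruits = c × s(c):
  c=5: 5 × 0.605 = 3.025
  c=6: 6 × 0.546 = 3.276
  c=7: 7 × 0.487 = 3.409
  c=8: 8 × 0.428 = 3.424
  c=9: 9 × 0.369 = 3.321
  c=10: 10 × 0.310 = 3.100
Maximum at c = 8 (3.424 recruits).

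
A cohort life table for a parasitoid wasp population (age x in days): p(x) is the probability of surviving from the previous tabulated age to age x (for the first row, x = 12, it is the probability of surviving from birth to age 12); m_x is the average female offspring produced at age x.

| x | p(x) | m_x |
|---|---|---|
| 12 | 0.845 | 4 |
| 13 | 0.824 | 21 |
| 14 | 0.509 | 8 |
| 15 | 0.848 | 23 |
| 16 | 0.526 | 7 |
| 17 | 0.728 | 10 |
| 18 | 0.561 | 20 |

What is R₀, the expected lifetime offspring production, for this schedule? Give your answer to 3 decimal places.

31.298

Survivorship from birth: l_x = p_12·p_13·…·p_x.
  l_12 = 0.84500
  l_13 = 0.69628
  l_14 = 0.35441
  l_15 = 0.30054
  l_16 = 0.15808
  l_17 = 0.11508
  l_18 = 0.06456
R₀ = Σ l_x m_x:
  age 12: 0.84500 × 4 = 3.3800
  age 13: 0.69628 × 21 = 14.6219
  age 14: 0.35441 × 8 = 2.8353
  age 15: 0.30054 × 23 = 6.9124
  age 16: 0.15808 × 7 = 1.1066
  age 17: 0.11508 × 10 = 1.1508
  age 18: 0.06456 × 20 = 1.2912
R₀ = 3.3800 + 14.6219 + 2.8353 + 6.9124 + 1.1066 + 1.1508 + 1.2912 = 31.2981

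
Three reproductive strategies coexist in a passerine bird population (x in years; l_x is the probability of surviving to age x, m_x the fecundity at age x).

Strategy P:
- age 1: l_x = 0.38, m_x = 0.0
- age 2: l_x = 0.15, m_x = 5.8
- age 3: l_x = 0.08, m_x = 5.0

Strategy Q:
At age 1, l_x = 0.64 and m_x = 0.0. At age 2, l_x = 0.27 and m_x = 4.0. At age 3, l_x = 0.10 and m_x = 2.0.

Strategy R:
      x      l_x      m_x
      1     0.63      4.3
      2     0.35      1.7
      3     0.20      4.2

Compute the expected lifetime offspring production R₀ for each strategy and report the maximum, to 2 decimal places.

Strategy P: R₀ = 0.38×0.0 + 0.15×5.8 + 0.08×5.0 = 1.2700
Strategy Q: R₀ = 0.64×0.0 + 0.27×4.0 + 0.10×2.0 = 1.2800
Strategy R: R₀ = 0.63×4.3 + 0.35×1.7 + 0.20×4.2 = 4.1440
Highest R₀: strategy R with 4.1440.

4.14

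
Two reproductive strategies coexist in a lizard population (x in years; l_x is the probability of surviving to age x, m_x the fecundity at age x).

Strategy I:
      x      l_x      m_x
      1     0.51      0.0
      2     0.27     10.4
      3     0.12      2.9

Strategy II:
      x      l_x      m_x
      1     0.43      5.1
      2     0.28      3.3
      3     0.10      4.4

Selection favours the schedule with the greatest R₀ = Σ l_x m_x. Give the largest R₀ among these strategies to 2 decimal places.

Strategy I: R₀ = 0.51×0.0 + 0.27×10.4 + 0.12×2.9 = 3.1560
Strategy II: R₀ = 0.43×5.1 + 0.28×3.3 + 0.10×4.4 = 3.5570
Highest R₀: strategy II with 3.5570.

3.56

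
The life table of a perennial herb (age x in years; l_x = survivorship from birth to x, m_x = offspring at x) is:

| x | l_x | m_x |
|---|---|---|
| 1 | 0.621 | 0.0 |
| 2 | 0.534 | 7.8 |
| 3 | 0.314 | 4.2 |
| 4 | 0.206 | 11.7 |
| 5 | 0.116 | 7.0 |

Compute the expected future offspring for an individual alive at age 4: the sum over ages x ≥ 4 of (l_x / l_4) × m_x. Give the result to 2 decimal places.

15.64

l_4 = 0.206. Conditional survival from age 4 to x is l_x / l_4.
  x=4: (0.206/0.206) × 11.7 = 11.7000
  x=5: (0.116/0.206) × 7.0 = 3.9417
Sum = 11.7000 + 3.9417 = 15.6417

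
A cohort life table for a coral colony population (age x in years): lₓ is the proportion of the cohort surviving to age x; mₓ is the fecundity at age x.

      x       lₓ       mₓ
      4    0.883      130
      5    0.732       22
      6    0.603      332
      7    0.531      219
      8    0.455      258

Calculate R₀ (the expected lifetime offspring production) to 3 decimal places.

564.769

R₀ = Σ lₓ mₓ:
  age 4: 0.883 × 130 = 114.7900
  age 5: 0.732 × 22 = 16.1040
  age 6: 0.603 × 332 = 200.1960
  age 7: 0.531 × 219 = 116.2890
  age 8: 0.455 × 258 = 117.3900
R₀ = 114.7900 + 16.1040 + 200.1960 + 116.2890 + 117.3900 = 564.7690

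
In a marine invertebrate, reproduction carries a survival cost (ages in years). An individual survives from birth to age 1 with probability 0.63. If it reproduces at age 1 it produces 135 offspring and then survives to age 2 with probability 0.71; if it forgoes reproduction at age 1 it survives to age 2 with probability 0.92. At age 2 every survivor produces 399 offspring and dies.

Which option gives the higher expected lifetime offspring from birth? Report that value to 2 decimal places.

263.52

breed at age 1: R₀ = 0.63 × (135 + 0.71 × 399) = 0.63 × 418.2900 = 263.5227
delay to age 2: R₀ = 0.63 × (0.92 × 399) = 0.63 × 367.0800 = 231.2604
Higher: breed at age 1 (263.5227).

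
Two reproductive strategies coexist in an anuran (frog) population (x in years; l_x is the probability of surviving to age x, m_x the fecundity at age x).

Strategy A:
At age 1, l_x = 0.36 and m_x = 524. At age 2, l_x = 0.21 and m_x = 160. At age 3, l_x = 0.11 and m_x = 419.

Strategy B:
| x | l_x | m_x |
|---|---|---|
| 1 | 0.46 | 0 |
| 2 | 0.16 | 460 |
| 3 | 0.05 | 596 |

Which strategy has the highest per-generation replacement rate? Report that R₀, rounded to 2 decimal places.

268.33

Strategy A: R₀ = 0.36×524 + 0.21×160 + 0.11×419 = 268.3300
Strategy B: R₀ = 0.46×0 + 0.16×460 + 0.05×596 = 103.4000
Highest R₀: strategy A with 268.3300.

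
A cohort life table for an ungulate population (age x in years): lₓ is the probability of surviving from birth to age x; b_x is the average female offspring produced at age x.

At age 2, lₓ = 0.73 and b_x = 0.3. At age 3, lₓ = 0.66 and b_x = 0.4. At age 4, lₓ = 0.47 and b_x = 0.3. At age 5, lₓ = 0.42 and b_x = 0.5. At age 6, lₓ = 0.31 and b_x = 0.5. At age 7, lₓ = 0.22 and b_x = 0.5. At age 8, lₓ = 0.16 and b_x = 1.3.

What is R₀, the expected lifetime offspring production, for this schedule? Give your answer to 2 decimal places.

R₀ = Σ lₓ b_x:
  age 2: 0.73 × 0.3 = 0.2190
  age 3: 0.66 × 0.4 = 0.2640
  age 4: 0.47 × 0.3 = 0.1410
  age 5: 0.42 × 0.5 = 0.2100
  age 6: 0.31 × 0.5 = 0.1550
  age 7: 0.22 × 0.5 = 0.1100
  age 8: 0.16 × 1.3 = 0.2080
R₀ = 0.2190 + 0.2640 + 0.1410 + 0.2100 + 0.1550 + 0.1100 + 0.2080 = 1.3070

1.31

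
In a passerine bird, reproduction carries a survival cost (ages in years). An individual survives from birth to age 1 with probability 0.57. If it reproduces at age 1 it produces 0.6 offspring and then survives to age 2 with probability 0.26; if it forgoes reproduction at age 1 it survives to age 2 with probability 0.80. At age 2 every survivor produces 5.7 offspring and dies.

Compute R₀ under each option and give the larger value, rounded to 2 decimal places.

breed at age 1: R₀ = 0.57 × (0.6 + 0.26 × 5.7) = 0.57 × 2.0820 = 1.1867
delay to age 2: R₀ = 0.57 × (0.80 × 5.7) = 0.57 × 4.5600 = 2.5992
Higher: delay to age 2 (2.5992).

2.60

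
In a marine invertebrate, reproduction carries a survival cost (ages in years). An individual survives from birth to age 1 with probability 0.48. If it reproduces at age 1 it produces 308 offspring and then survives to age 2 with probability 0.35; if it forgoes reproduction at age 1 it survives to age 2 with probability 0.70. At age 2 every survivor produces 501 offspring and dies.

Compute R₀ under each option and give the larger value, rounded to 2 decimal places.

232.01

breed at age 1: R₀ = 0.48 × (308 + 0.35 × 501) = 0.48 × 483.3500 = 232.0080
delay to age 2: R₀ = 0.48 × (0.70 × 501) = 0.48 × 350.7000 = 168.3360
Higher: breed at age 1 (232.0080).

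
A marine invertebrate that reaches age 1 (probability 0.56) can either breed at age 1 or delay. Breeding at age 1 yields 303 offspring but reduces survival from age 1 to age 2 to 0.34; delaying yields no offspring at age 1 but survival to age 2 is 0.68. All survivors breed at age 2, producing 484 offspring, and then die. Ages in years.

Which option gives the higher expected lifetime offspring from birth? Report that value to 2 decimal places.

261.83

breed at age 1: R₀ = 0.56 × (303 + 0.34 × 484) = 0.56 × 467.5600 = 261.8336
delay to age 2: R₀ = 0.56 × (0.68 × 484) = 0.56 × 329.1200 = 184.3072
Higher: breed at age 1 (261.8336).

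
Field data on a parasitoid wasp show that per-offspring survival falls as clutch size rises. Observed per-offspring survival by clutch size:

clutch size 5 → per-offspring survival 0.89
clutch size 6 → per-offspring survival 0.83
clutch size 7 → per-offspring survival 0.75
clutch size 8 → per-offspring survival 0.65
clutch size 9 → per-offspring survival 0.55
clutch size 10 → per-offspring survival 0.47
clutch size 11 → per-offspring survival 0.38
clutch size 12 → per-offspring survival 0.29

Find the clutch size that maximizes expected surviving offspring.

7

Expected surviving offspring = c × s(c):
  c=5: 5 × 0.89 = 4.450
  c=6: 6 × 0.83 = 4.980
  c=7: 7 × 0.75 = 5.250
  c=8: 8 × 0.65 = 5.200
  c=9: 9 × 0.55 = 4.950
  c=10: 10 × 0.47 = 4.700
  c=11: 11 × 0.38 = 4.180
  c=12: 12 × 0.29 = 3.480
Maximum at c = 7 (5.250 surviving offspring).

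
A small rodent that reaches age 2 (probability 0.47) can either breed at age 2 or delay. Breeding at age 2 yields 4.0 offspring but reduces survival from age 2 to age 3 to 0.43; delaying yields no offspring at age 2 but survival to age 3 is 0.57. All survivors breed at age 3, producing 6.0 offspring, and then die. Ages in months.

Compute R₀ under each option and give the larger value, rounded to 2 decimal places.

3.09

breed at age 2: R₀ = 0.47 × (4.0 + 0.43 × 6.0) = 0.47 × 6.5800 = 3.0926
delay to age 3: R₀ = 0.47 × (0.57 × 6.0) = 0.47 × 3.4200 = 1.6074
Higher: breed at age 2 (3.0926).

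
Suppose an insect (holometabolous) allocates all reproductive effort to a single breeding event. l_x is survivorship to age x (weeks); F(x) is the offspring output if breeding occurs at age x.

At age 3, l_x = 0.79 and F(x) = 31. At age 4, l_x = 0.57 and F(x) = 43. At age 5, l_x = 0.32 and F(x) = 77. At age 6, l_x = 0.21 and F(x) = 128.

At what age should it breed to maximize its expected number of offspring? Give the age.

6

Expected offspring if breeding at age x = l_x × F(x):
  age 3: 0.79 × 31 = 24.490
  age 4: 0.57 × 43 = 24.510
  age 5: 0.32 × 77 = 24.640
  age 6: 0.21 × 128 = 26.880
Maximum at age 6 (26.880).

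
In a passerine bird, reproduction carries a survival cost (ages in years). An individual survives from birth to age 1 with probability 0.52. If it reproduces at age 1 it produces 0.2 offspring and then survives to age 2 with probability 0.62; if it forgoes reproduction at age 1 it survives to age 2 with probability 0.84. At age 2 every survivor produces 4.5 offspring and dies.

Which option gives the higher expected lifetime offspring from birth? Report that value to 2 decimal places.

1.97

breed at age 1: R₀ = 0.52 × (0.2 + 0.62 × 4.5) = 0.52 × 2.9900 = 1.5548
delay to age 2: R₀ = 0.52 × (0.84 × 4.5) = 0.52 × 3.7800 = 1.9656
Higher: delay to age 2 (1.9656).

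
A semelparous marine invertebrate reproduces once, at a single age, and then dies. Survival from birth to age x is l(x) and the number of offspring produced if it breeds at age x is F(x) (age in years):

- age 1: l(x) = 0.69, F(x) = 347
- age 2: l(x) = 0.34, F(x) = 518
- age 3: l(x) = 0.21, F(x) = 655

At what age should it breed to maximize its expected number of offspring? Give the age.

1

Expected offspring if breeding at age x = l(x) × F(x):
  age 1: 0.69 × 347 = 239.430
  age 2: 0.34 × 518 = 176.120
  age 3: 0.21 × 655 = 137.550
Maximum at age 1 (239.430).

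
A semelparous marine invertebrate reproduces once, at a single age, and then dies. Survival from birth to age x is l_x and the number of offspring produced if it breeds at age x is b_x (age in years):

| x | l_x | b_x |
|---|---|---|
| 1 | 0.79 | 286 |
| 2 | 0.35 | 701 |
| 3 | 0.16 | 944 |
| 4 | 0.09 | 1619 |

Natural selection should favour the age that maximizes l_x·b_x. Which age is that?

2

Expected offspring if breeding at age x = l_x × b_x:
  age 1: 0.79 × 286 = 225.940
  age 2: 0.35 × 701 = 245.350
  age 3: 0.16 × 944 = 151.040
  age 4: 0.09 × 1619 = 145.710
Maximum at age 2 (245.350).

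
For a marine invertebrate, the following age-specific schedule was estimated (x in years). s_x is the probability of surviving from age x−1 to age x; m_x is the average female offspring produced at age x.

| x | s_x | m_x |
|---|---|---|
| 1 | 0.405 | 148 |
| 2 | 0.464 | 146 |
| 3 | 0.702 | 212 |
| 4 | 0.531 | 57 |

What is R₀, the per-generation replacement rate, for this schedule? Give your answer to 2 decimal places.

119.34

Survivorship from birth: l_x = s_1·s_2·…·s_x.
  l_1 = 0.40500
  l_2 = 0.18792
  l_3 = 0.13192
  l_4 = 0.07005
R₀ = Σ l_x m_x:
  age 1: 0.40500 × 148 = 59.9400
  age 2: 0.18792 × 146 = 27.4363
  age 3: 0.13192 × 212 = 27.9670
  age 4: 0.07005 × 57 = 3.9929
R₀ = 59.9400 + 27.4363 + 27.9670 + 3.9929 = 119.3362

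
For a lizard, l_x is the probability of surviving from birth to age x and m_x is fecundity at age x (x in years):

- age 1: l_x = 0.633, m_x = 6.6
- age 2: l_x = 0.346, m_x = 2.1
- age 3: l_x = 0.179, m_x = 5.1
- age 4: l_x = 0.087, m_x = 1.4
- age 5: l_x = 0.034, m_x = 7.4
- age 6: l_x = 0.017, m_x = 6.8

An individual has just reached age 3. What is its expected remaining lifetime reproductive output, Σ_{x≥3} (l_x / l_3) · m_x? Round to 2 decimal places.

7.83

l_3 = 0.179. Conditional survival from age 3 to x is l_x / l_3.
  x=3: (0.179/0.179) × 5.1 = 5.1000
  x=4: (0.087/0.179) × 1.4 = 0.6804
  x=5: (0.034/0.179) × 7.4 = 1.4056
  x=6: (0.017/0.179) × 6.8 = 0.6458
Sum = 5.1000 + 0.6804 + 1.4056 + 0.6458 = 7.8318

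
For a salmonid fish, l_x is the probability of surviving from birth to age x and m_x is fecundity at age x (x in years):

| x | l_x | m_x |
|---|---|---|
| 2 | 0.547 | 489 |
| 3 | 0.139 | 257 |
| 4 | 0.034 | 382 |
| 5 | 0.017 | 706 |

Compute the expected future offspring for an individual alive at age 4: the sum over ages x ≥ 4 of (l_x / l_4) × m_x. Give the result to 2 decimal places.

l_4 = 0.034. Conditional survival from age 4 to x is l_x / l_4.
  x=4: (0.034/0.034) × 382 = 382.0000
  x=5: (0.017/0.034) × 706 = 353.0000
Sum = 382.0000 + 353.0000 = 735.0000

735.00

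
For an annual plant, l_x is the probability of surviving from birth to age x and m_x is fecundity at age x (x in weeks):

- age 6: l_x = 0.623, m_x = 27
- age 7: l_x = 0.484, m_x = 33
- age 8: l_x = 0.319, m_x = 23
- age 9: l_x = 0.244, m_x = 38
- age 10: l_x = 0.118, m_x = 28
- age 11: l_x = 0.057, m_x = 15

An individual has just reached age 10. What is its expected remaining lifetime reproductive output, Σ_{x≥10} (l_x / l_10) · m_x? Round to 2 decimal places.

35.25

l_10 = 0.118. Conditional survival from age 10 to x is l_x / l_10.
  x=10: (0.118/0.118) × 28 = 28.0000
  x=11: (0.057/0.118) × 15 = 7.2458
Sum = 28.0000 + 7.2458 = 35.2458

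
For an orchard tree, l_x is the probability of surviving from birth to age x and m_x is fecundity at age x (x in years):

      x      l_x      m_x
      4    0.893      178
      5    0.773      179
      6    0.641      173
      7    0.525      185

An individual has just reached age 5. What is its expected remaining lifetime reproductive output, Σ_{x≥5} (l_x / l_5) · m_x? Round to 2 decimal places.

l_5 = 0.773. Conditional survival from age 5 to x is l_x / l_5.
  x=5: (0.773/0.773) × 179 = 179.0000
  x=6: (0.641/0.773) × 173 = 143.4580
  x=7: (0.525/0.773) × 185 = 125.6468
Sum = 179.0000 + 143.4580 + 125.6468 = 448.1048

448.10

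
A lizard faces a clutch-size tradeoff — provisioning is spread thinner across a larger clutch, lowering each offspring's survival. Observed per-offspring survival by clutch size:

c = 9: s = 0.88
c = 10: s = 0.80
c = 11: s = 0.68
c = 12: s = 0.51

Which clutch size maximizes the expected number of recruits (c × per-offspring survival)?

Expected recruits = c × s(c):
  c=9: 9 × 0.88 = 7.920
  c=10: 10 × 0.80 = 8.000
  c=11: 11 × 0.68 = 7.480
  c=12: 12 × 0.51 = 6.120
Maximum at c = 10 (8.000 recruits).

10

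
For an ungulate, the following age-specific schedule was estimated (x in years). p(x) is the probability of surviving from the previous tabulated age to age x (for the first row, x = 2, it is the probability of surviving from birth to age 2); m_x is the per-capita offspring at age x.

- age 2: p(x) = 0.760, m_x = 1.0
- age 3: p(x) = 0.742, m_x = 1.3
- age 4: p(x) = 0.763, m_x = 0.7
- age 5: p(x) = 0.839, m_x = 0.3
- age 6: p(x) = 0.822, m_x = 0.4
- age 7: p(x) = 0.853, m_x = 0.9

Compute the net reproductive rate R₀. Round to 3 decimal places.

2.249

Survivorship from birth: l_x = p_2·p_3·…·p_x.
  l_2 = 0.76000
  l_3 = 0.56392
  l_4 = 0.43027
  l_5 = 0.36100
  l_6 = 0.29674
  l_7 = 0.25312
R₀ = Σ l_x m_x:
  age 2: 0.76000 × 1.0 = 0.7600
  age 3: 0.56392 × 1.3 = 0.7331
  age 4: 0.43027 × 0.7 = 0.3012
  age 5: 0.36100 × 0.3 = 0.1083
  age 6: 0.29674 × 0.4 = 0.1187
  age 7: 0.25312 × 0.9 = 0.2278
R₀ = 0.7600 + 0.7331 + 0.3012 + 0.1083 + 0.1187 + 0.2278 = 2.2491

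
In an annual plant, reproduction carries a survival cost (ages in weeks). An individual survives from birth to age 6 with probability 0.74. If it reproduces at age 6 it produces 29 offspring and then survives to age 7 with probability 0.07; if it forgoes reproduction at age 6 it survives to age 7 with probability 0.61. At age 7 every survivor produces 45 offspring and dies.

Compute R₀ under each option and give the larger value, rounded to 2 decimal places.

breed at age 6: R₀ = 0.74 × (29 + 0.07 × 45) = 0.74 × 32.1500 = 23.7910
delay to age 7: R₀ = 0.74 × (0.61 × 45) = 0.74 × 27.4500 = 20.3130
Higher: breed at age 6 (23.7910).

23.79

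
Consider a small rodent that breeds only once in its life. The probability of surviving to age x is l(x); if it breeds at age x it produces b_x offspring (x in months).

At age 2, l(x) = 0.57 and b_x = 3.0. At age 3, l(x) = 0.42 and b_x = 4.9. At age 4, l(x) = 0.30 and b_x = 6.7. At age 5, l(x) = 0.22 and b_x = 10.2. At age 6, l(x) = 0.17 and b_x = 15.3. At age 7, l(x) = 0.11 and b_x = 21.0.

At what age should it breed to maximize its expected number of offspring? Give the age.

Expected offspring if breeding at age x = l(x) × b_x:
  age 2: 0.57 × 3.0 = 1.710
  age 3: 0.42 × 4.9 = 2.058
  age 4: 0.30 × 6.7 = 2.010
  age 5: 0.22 × 10.2 = 2.244
  age 6: 0.17 × 15.3 = 2.601
  age 7: 0.11 × 21.0 = 2.310
Maximum at age 6 (2.601).

6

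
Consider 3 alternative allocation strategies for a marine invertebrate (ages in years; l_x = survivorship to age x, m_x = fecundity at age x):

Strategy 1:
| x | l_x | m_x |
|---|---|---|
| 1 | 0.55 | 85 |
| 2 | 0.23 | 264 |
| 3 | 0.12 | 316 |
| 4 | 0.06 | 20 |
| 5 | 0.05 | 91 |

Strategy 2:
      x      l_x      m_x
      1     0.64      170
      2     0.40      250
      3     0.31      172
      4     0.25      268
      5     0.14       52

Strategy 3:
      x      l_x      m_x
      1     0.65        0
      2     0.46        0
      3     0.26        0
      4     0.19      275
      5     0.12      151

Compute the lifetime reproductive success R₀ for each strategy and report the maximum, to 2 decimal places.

336.40

Strategy 1: R₀ = 0.55×85 + 0.23×264 + 0.12×316 + 0.06×20 + 0.05×91 = 151.1400
Strategy 2: R₀ = 0.64×170 + 0.40×250 + 0.31×172 + 0.25×268 + 0.14×52 = 336.4000
Strategy 3: R₀ = 0.65×0 + 0.46×0 + 0.26×0 + 0.19×275 + 0.12×151 = 70.3700
Highest R₀: strategy 2 with 336.4000.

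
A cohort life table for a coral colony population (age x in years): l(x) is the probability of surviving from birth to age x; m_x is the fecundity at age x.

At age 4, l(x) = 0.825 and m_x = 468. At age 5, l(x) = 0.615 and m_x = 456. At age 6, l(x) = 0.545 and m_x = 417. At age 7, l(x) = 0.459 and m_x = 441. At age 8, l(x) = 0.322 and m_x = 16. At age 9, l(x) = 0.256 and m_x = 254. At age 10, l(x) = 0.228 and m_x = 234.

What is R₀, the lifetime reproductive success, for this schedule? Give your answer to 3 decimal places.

1219.752

R₀ = Σ l(x) m_x:
  age 4: 0.825 × 468 = 386.1000
  age 5: 0.615 × 456 = 280.4400
  age 6: 0.545 × 417 = 227.2650
  age 7: 0.459 × 441 = 202.4190
  age 8: 0.322 × 16 = 5.1520
  age 9: 0.256 × 254 = 65.0240
  age 10: 0.228 × 234 = 53.3520
R₀ = 386.1000 + 280.4400 + 227.2650 + 202.4190 + 5.1520 + 65.0240 + 53.3520 = 1219.7520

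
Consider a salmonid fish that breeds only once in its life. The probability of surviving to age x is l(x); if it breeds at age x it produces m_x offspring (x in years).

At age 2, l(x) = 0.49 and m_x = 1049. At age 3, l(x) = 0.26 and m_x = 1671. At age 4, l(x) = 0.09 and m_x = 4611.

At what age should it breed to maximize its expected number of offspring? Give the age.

Expected offspring if breeding at age x = l(x) × m_x:
  age 2: 0.49 × 1049 = 514.010
  age 3: 0.26 × 1671 = 434.460
  age 4: 0.09 × 4611 = 414.990
Maximum at age 2 (514.010).

2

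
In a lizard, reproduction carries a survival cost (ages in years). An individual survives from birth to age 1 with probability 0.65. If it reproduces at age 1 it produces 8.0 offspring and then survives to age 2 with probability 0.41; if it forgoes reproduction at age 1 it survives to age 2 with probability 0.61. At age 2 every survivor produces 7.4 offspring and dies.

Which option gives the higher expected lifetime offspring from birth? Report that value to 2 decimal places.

7.17

breed at age 1: R₀ = 0.65 × (8.0 + 0.41 × 7.4) = 0.65 × 11.0340 = 7.1721
delay to age 2: R₀ = 0.65 × (0.61 × 7.4) = 0.65 × 4.5140 = 2.9341
Higher: breed at age 1 (7.1721).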